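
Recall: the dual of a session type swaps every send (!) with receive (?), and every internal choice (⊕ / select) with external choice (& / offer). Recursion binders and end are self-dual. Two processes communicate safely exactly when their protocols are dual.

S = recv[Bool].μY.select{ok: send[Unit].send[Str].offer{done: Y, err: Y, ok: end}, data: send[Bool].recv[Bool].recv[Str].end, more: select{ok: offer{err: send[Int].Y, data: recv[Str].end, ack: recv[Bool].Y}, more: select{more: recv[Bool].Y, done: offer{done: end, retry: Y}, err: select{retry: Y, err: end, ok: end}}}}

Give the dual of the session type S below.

recv[Bool] → send[Bool]
  μY → μY  (μ self-dual)
    select{ok,data,more} → offer{ok,data,more}  (⊕→&)
      [ok]
        send[Unit] → recv[Unit]
          send[Str] → recv[Str]
            offer{done,err,ok} → select{done,err,ok}  (&→⊕)
              [done]
                dual(Y) = Y
              [err]
                dual(Y) = Y
              [ok]
                dual(end) = end
      [data]
        send[Bool] → recv[Bool]
          recv[Bool] → send[Bool]
            recv[Str] → send[Str]
              dual(end) = end
      [more]
        select{ok,more} → offer{ok,more}  (⊕→&)
          [ok]
            offer{err,data,ack} → select{err,data,ack}  (&→⊕)
              [err]
                send[Int] → recv[Int]
                  dual(Y) = Y
              [data]
                recv[Str] → send[Str]
                  dual(end) = end
              [ack]
                recv[Bool] → send[Bool]
                  dual(Y) = Y
          [more]
            select{more,done,err} → offer{more,done,err}  (⊕→&)
              [more]
                recv[Bool] → send[Bool]
                  dual(Y) = Y
              [done]
                offer{done,retry} → select{done,retry}  (&→⊕)
                  [done]
                    dual(end) = end
                  [retry]
                    dual(Y) = Y
              [err]
                select{retry,err,ok} → offer{retry,err,ok}  (⊕→&)
                  [retry]
                    dual(Y) = Y
                  [err]
                    dual(end) = end
                  [ok]
                    dual(end) = end

send[Bool].μY.offer{ok: recv[Unit].recv[Str].select{done: Y, err: Y, ok: end}, data: recv[Bool].send[Bool].send[Str].end, more: offer{ok: select{err: recv[Int].Y, data: send[Str].end, ack: send[Bool].Y}, more: offer{more: send[Bool].Y, done: select{done: end, retry: Y}, err: offer{retry: Y, err: end, ok: end}}}}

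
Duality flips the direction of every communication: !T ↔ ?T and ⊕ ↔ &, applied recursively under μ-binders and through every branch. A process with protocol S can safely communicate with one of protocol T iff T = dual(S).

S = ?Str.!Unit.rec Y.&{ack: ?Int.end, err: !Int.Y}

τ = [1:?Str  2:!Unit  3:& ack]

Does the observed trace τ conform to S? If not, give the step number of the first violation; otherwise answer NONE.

NONE

@1 ?Str  match  residual = !Unit.rec Y.…
@2 !Unit  match  residual = rec Y.…
@3 & ack  match  residual = ?Int.end
trace exhausted — no violation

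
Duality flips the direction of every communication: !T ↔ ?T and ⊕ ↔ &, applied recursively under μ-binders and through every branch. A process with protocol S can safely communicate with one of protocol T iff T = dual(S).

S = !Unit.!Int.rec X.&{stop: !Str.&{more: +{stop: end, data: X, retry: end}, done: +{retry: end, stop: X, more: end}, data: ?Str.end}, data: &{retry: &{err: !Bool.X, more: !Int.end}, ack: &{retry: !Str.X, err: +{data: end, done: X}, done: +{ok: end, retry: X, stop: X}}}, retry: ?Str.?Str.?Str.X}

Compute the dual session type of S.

?Unit.?Int.rec X.+{stop: ?Str.+{more: &{stop: end, data: X, retry: end}, done: &{retry: end, stop: X, more: end}, data: !Str.end}, data: +{retry: +{err: ?Bool.X, more: ?Int.end}, ack: +{retry: ?Str.X, err: &{data: end, done: X}, done: &{ok: end, retry: X, stop: X}}}, retry: !Str.!Str.!Str.X}

!Unit → ?Unit
  !Int → ?Int
    rec X → rec X  (binder kept)
      &{stop,data,retry} → +{stop,data,retry}  (offer→select)
        case stop:
          !Str → ?Str
            &{more,done,data} → +{more,done,data}  (offer→select)
              case more:
                +{stop,data,retry} → &{stop,data,retry}  (⊕→&)
                  case stop:
                    end ↦ end
                  case data:
                    X ↦ X
                  case retry:
                    end ↦ end
              case done:
                +{retry,stop,more} → &{retry,stop,more}  (⊕→&)
                  case retry:
                    end ↦ end
                  case stop:
                    X ↦ X
                  case more:
                    end ↦ end
              case data:
                ?Str → !Str
                  end ↦ end
        case data:
          &{retry,ack} → +{retry,ack}  (offer→select)
            case retry:
              &{err,more} → +{err,more}  (offer→select)
                case err:
                  !Bool → ?Bool
                    X ↦ X
                case more:
                  !Int → ?Int
                    end ↦ end
            case ack:
              &{retry,err,done} → +{retry,err,done}  (offer→select)
                case retry:
                  !Str → ?Str
                    X ↦ X
                case err:
                  +{data,done} → &{data,done}  (⊕→&)
                    case data:
                      end ↦ end
                    case done:
                      X ↦ X
                case done:
                  +{ok,retry,stop} → &{ok,retry,stop}  (⊕→&)
                    case ok:
                      end ↦ end
                    case retry:
                      X ↦ X
                    case stop:
                      X ↦ X
        case retry:
          ?Str → !Str
            ?Str → !Str
              ?Str → !Str
                X ↦ X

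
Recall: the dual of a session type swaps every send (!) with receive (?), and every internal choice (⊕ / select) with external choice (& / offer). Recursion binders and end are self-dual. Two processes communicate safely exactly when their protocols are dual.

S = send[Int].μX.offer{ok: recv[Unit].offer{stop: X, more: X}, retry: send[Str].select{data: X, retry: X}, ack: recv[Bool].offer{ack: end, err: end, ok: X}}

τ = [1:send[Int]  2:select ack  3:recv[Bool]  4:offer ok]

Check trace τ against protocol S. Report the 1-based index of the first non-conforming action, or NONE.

@1 send[Int]  match  cont: μX.…
@2 got select ack, protocol expects offer ok or offer retry or offer ack  ✗

2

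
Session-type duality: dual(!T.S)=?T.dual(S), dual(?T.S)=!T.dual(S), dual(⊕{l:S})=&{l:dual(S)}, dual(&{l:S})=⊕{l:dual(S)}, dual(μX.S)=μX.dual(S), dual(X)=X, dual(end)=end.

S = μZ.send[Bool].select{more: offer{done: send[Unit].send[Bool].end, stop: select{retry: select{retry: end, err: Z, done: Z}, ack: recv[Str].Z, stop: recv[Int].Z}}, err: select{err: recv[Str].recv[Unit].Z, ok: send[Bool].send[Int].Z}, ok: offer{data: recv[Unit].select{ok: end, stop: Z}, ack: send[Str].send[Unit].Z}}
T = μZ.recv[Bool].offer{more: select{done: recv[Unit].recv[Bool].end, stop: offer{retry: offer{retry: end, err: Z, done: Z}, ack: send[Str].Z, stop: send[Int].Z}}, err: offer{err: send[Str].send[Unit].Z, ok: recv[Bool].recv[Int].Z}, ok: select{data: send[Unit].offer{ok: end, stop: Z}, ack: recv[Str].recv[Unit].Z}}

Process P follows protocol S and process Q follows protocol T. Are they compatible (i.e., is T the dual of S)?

μZ | μZ  ✓ (μ self-dual)
  send[Bool] | recv[Bool]  ✓
    select{more,err,ok} | offer{more,err,ok}  ✓ same labels
      [more]
        offer{done,stop} | select{done,stop}  ✓ same labels
          [done]
            send[Unit] | recv[Unit]  ✓
              send[Bool] | recv[Bool]  ✓
                end | end  ✓
          [stop]
            select{retry,ack,stop} | offer{retry,ack,stop}  ✓ same labels
              [retry]
                select{retry,err,done} | offer{retry,err,done}  ✓ same labels
                  [retry]
                    end | end  ✓
                  [err]
                    Z | Z  ✓
                  [done]
                    Z | Z  ✓
              [ack]
                recv[Str] | send[Str]  ✓
                  Z | Z  ✓
              [stop]
                recv[Int] | send[Int]  ✓
                  Z | Z  ✓
      [err]
        select{err,ok} | offer{err,ok}  ✓ same labels
          [err]
            recv[Str] | send[Str]  ✓
              recv[Unit] | send[Unit]  ✓
                Z | Z  ✓
          [ok]
            send[Bool] | recv[Bool]  ✓
              send[Int] | recv[Int]  ✓
                Z | Z  ✓
      [ok]
        offer{data,ack} | select{data,ack}  ✓ same labels
          [data]
            recv[Unit] | send[Unit]  ✓
              select{ok,stop} | offer{ok,stop}  ✓ same labels
                [ok]
                  end | end  ✓
                [stop]
                  Z | Z  ✓
          [ack]
            send[Str] | recv[Str]  ✓
              send[Unit] | recv[Unit]  ✓
                Z | Z  ✓

YES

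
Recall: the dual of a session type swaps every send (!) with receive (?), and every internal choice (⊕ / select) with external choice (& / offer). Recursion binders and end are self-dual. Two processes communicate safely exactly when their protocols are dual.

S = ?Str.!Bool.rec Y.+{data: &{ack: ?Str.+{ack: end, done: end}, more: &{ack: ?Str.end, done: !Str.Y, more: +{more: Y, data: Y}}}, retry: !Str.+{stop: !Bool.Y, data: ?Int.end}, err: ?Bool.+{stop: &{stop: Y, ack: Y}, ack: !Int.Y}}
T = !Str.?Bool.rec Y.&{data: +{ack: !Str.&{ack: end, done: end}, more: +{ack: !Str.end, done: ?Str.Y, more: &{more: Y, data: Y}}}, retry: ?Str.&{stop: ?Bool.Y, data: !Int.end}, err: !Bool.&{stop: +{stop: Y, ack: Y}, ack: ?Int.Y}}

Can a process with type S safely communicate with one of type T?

YES

?Str | !Str  match
  !Bool | ?Bool  match
    rec Y | rec Y  match (μ self-dual)
      +{data,retry,err} | &{data,retry,err}  match labels match
        • data:
          &{ack,more} | +{ack,more}  match labels match
            • ack:
              ?Str | !Str  match
                +{ack,done} | &{ack,done}  match labels match
                  • ack:
                    end | end  match
                  • done:
                    end | end  match
            • more:
              &{ack,done,more} | +{ack,done,more}  match labels match
                • ack:
                  ?Str | !Str  match
                    end | end  match
                • done:
                  !Str | ?Str  match
                    Y | Y  match
                • more:
                  +{more,data} | &{more,data}  match labels match
                    • more:
                      Y | Y  match
                    • data:
                      Y | Y  match
        • retry:
          !Str | ?Str  match
            +{stop,data} | &{stop,data}  match labels match
              • stop:
                !Bool | ?Bool  match
                  Y | Y  match
              • data:
                ?Int | !Int  match
                  end | end  match
        • err:
          ?Bool | !Bool  match
            +{stop,ack} | &{stop,ack}  match labels match
              • stop:
                &{stop,ack} | +{stop,ack}  match labels match
                  • stop:
                    Y | Y  match
                  • ack:
                    Y | Y  match
              • ack:
                !Int | ?Int  match
                  Y | Y  match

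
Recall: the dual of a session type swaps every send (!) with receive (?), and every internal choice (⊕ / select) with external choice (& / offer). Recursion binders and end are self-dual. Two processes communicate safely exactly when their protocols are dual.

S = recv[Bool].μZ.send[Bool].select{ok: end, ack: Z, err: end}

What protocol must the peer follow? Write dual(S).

send[Bool].μZ.recv[Bool].offer{ok: end, ack: Z, err: end}

recv[Bool] → send[Bool]
  μZ → μZ  (binder kept)
    send[Bool] → recv[Bool]
      select{ok,ack,err} → offer{ok,ack,err}  (select→offer)
        case ok:
          dual(end) = end
        case ack:
          dual(Z) = Z
        case err:
          dual(end) = end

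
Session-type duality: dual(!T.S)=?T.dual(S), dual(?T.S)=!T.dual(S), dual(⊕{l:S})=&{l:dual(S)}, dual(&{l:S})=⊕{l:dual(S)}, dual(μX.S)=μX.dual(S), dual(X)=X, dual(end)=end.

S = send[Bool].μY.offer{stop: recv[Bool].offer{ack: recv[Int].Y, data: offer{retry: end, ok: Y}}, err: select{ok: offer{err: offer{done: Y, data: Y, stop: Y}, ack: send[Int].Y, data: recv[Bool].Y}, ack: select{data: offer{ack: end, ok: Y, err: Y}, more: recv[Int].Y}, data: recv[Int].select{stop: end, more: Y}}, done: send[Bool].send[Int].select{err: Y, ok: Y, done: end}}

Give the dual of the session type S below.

recv[Bool].μY.select{stop: send[Bool].select{ack: send[Int].Y, data: select{retry: end, ok: Y}}, err: offer{ok: select{err: select{done: Y, data: Y, stop: Y}, ack: recv[Int].Y, data: send[Bool].Y}, ack: offer{data: select{ack: end, ok: Y, err: Y}, more: send[Int].Y}, data: send[Int].offer{stop: end, more: Y}}, done: recv[Bool].recv[Int].offer{err: Y, ok: Y, done: end}}

send[Bool] → recv[Bool]
  μY → μY  (μ self-dual)
    offer{stop,err,done} → select{stop,err,done}  (external→internal)
      case stop:
        recv[Bool] → send[Bool]
          offer{ack,data} → select{ack,data}  (external→internal)
            case ack:
              recv[Int] → send[Int]
                Y ↦ Y
            case data:
              offer{retry,ok} → select{retry,ok}  (external→internal)
                case retry:
                  end ↦ end
                case ok:
                  Y ↦ Y
      case err:
        select{ok,ack,data} → offer{ok,ack,data}  (select→offer)
          case ok:
            offer{err,ack,data} → select{err,ack,data}  (external→internal)
              case err:
                offer{done,data,stop} → select{done,data,stop}  (external→internal)
                  case done:
                    Y ↦ Y
                  case data:
                    Y ↦ Y
                  case stop:
                    Y ↦ Y
              case ack:
                send[Int] → recv[Int]
                  Y ↦ Y
              case data:
                recv[Bool] → send[Bool]
                  Y ↦ Y
          case ack:
            select{data,more} → offer{data,more}  (select→offer)
              case data:
                offer{ack,ok,err} → select{ack,ok,err}  (external→internal)
                  case ack:
                    end ↦ end
                  case ok:
                    Y ↦ Y
                  case err:
                    Y ↦ Y
              case more:
                recv[Int] → send[Int]
                  Y ↦ Y
          case data:
            recv[Int] → send[Int]
              select{stop,more} → offer{stop,more}  (select→offer)
                case stop:
                  end ↦ end
                case more:
                  Y ↦ Y
      case done:
        send[Bool] → recv[Bool]
          send[Int] → recv[Int]
            select{err,ok,done} → offer{err,ok,done}  (select→offer)
              case err:
                Y ↦ Y
              case ok:
                Y ↦ Y
              case done:
                end ↦ end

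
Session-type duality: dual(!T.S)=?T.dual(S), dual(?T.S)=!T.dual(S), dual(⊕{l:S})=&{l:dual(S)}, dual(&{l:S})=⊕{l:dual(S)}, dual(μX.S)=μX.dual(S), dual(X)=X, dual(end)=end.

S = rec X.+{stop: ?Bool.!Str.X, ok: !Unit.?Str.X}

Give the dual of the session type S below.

rec X → rec X  (binder kept)
  +{stop,ok} → &{stop,ok}  (select→offer)
    [stop]
      ?Bool → !Bool
        !Str → ?Str
          X self-dual
    [ok]
      !Unit → ?Unit
        ?Str → !Str
          X self-dual

rec X.&{stop: !Bool.?Str.X, ok: ?Unit.!Str.X}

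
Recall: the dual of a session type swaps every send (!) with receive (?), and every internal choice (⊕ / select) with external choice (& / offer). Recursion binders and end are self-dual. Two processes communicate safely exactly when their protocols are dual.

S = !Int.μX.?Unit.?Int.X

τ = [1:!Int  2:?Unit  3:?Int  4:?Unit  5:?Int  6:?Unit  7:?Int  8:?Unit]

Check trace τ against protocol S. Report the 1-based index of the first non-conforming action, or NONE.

NONE

[1] !Int  ok  state: μX.…
[2] ?Unit  ok  state: ?Int.μX.…
[3] ?Int  ok  state: μX.…
[4] ?Unit  ok  state: ?Int.μX.…
[5] ?Int  ok  state: μX.…
[6] ?Unit  ok  state: ?Int.μX.…
[7] ?Int  ok  state: μX.…
[8] ?Unit  ok  state: ?Int.μX.…
all 8 steps conform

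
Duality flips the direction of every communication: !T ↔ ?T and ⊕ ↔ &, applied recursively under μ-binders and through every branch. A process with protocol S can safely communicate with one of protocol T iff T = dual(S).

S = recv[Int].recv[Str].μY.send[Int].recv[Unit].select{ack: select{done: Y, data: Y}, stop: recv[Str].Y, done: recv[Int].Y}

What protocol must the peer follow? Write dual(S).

send[Int].send[Str].μY.recv[Int].send[Unit].offer{ack: offer{done: Y, data: Y}, stop: send[Str].Y, done: send[Int].Y}

recv[Int] → send[Int]
  recv[Str] → send[Str]
    μY → μY  (binder kept)
      send[Int] → recv[Int]
        recv[Unit] → send[Unit]
          select{ack,stop,done} → offer{ack,stop,done}  (⊕→&)
            [ack]
              select{done,data} → offer{done,data}  (⊕→&)
                [done]
                  Y self-dual
                [data]
                  Y self-dual
            [stop]
              recv[Str] → send[Str]
                Y self-dual
            [done]
              recv[Int] → send[Int]
                Y self-dual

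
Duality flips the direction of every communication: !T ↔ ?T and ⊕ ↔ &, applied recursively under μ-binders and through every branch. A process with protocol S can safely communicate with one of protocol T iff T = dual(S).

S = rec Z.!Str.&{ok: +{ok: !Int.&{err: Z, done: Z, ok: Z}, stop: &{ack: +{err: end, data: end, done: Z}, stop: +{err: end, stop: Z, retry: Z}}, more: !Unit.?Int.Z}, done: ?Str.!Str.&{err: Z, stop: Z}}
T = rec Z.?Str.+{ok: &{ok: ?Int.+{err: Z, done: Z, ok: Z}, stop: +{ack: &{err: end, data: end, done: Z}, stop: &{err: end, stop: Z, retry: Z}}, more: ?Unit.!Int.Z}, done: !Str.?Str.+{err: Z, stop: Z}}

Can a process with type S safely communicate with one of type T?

YES

rec Z | rec Z  ok (binder kept)
  !Str | ?Str  ok
    &{ok,done} | +{ok,done}  ok same labels
      • ok:
        +{ok,stop,more} | &{ok,stop,more}  ok same labels
          • ok:
            !Int | ?Int  ok
              &{err,done,ok} | +{err,done,ok}  ok same labels
                • err:
                  Z | Z  ok
                • done:
                  Z | Z  ok
                • ok:
                  Z | Z  ok
          • stop:
            &{ack,stop} | +{ack,stop}  ok same labels
              • ack:
                +{err,data,done} | &{err,data,done}  ok same labels
                  • err:
                    end | end  ok
                  • data:
                    end | end  ok
                  • done:
                    Z | Z  ok
              • stop:
                +{err,stop,retry} | &{err,stop,retry}  ok same labels
                  • err:
                    end | end  ok
                  • stop:
                    Z | Z  ok
                  • retry:
                    Z | Z  ok
          • more:
            !Unit | ?Unit  ok
              ?Int | !Int  ok
                Z | Z  ok
      • done:
        ?Str | !Str  ok
          !Str | ?Str  ok
            &{err,stop} | +{err,stop}  ok same labels
              • err:
                Z | Z  ok
              • stop:
                Z | Z  ok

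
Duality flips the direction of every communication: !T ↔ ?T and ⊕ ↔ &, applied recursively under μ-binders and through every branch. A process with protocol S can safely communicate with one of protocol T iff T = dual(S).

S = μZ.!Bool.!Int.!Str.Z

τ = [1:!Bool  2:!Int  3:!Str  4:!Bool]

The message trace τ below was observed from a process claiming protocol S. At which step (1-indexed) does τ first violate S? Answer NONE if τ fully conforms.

@1 !Bool  ✓  cont: !Int.!Str.μZ.…
@2 !Int  ✓  cont: !Str.μZ.…
@3 !Str  ✓  cont: μZ.…
@4 !Bool  ✓  cont: !Int.!Str.μZ.…
all 4 steps conform

NONE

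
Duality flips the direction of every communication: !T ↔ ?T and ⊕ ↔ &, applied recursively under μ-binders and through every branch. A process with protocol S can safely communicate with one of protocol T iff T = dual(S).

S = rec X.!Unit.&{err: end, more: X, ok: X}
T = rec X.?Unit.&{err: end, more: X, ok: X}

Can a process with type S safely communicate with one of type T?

NO

rec X vs rec X  match (binder kept)
  !Unit vs ?Unit  match
    &{err,more,ok} vs &{err,more,ok}  ✗ choice polarity not flipped — not dual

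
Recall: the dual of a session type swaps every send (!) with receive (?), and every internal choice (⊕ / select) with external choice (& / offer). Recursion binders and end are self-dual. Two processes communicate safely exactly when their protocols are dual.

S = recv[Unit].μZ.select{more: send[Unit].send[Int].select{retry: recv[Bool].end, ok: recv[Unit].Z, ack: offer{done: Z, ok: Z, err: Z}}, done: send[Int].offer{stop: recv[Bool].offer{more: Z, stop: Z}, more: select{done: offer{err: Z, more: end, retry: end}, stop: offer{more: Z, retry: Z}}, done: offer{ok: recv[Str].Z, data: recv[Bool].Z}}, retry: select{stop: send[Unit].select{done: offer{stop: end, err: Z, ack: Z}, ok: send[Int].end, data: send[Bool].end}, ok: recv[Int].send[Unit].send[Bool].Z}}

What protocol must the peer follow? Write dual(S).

recv[Unit] = send[Unit]
  μZ = μZ  (binder kept)
    select{more,done,retry} = offer{more,done,retry}  (⊕→&)
      [more]
        send[Unit] = recv[Unit]
          send[Int] = recv[Int]
            select{retry,ok,ack} = offer{retry,ok,ack}  (⊕→&)
              [retry]
                recv[Bool] = send[Bool]
                  end self-dual
              [ok]
                recv[Unit] = send[Unit]
                  Z self-dual
              [ack]
                offer{done,ok,err} = select{done,ok,err}  (&→⊕)
                  [done]
                    Z self-dual
                  [ok]
                    Z self-dual
                  [err]
                    Z self-dual
      [done]
        send[Int] = recv[Int]
          offer{stop,more,done} = select{stop,more,done}  (&→⊕)
            [stop]
              recv[Bool] = send[Bool]
                offer{more,stop} = select{more,stop}  (&→⊕)
                  [more]
                    Z self-dual
                  [stop]
                    Z self-dual
            [more]
              select{done,stop} = offer{done,stop}  (⊕→&)
                [done]
                  offer{err,more,retry} = select{err,more,retry}  (&→⊕)
                    [err]
                      Z self-dual
                    [more]
                      end self-dual
                    [retry]
                      end self-dual
                [stop]
                  offer{more,retry} = select{more,retry}  (&→⊕)
                    [more]
                      Z self-dual
                    [retry]
                      Z self-dual
            [done]
              offer{ok,data} = select{ok,data}  (&→⊕)
                [ok]
                  recv[Str] = send[Str]
                    Z self-dual
                [data]
                  recv[Bool] = send[Bool]
                    Z self-dual
      [retry]
        select{stop,ok} = offer{stop,ok}  (⊕→&)
          [stop]
            send[Unit] = recv[Unit]
              select{done,ok,data} = offer{done,ok,data}  (⊕→&)
                [done]
                  offer{stop,err,ack} = select{stop,err,ack}  (&→⊕)
                    [stop]
                      end self-dual
                    [err]
                      Z self-dual
                    [ack]
                      Z self-dual
                [ok]
                  send[Int] = recv[Int]
                    end self-dual
                [data]
                  send[Bool] = recv[Bool]
                    end self-dual
          [ok]
            recv[Int] = send[Int]
              send[Unit] = recv[Unit]
                send[Bool] = recv[Bool]
                  Z self-dual

send[Unit].μZ.offer{more: recv[Unit].recv[Int].offer{retry: send[Bool].end, ok: send[Unit].Z, ack: select{done: Z, ok: Z, err: Z}}, done: recv[Int].select{stop: send[Bool].select{more: Z, stop: Z}, more: offer{done: select{err: Z, more: end, retry: end}, stop: select{more: Z, retry: Z}}, done: select{ok: send[Str].Z, data: send[Bool].Z}}, retry: offer{stop: recv[Unit].offer{done: select{stop: end, err: Z, ack: Z}, ok: recv[Int].end, data: recv[Bool].end}, ok: send[Int].recv[Unit].recv[Bool].Z}}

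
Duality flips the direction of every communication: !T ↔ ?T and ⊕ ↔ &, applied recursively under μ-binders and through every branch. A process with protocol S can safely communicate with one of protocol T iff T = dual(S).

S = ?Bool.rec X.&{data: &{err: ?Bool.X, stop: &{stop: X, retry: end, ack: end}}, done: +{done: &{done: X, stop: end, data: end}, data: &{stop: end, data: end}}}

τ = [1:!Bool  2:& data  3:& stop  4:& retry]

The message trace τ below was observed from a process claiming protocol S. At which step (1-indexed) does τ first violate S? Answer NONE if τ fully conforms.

step 1: got !Bool, protocol expects ?Bool  ✗

1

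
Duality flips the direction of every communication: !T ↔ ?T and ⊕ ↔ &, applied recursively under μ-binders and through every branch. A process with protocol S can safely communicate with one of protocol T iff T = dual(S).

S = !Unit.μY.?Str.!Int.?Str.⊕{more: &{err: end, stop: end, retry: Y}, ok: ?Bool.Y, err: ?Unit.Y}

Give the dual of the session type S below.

?Unit.μY.!Str.?Int.!Str.&{more: ⊕{err: end, stop: end, retry: Y}, ok: !Bool.Y, err: !Unit.Y}

!Unit → ?Unit
  μY → μY  (binder kept)
    ?Str → !Str
      !Int → ?Int
        ?Str → !Str
          ⊕{more,ok,err} → &{more,ok,err}  (⊕→&)
            • more:
              &{err,stop,retry} → ⊕{err,stop,retry}  (external→internal)
                • err:
                  end self-dual
                • stop:
                  end self-dual
                • retry:
                  Y self-dual
            • ok:
              ?Bool → !Bool
                Y self-dual
            • err:
              ?Unit → !Unit
                Y self-dual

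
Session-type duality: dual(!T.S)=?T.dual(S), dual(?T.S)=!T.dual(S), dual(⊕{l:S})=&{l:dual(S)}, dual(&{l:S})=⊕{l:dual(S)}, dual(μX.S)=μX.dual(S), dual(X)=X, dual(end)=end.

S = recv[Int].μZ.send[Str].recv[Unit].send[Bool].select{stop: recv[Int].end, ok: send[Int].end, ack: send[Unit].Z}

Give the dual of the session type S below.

recv[Int] ↦ send[Int]
  μZ ↦ μZ  (rec unchanged)
    send[Str] ↦ recv[Str]
      recv[Unit] ↦ send[Unit]
        send[Bool] ↦ recv[Bool]
          select{stop,ok,ack} ↦ offer{stop,ok,ack}  (internal→external)
            case stop:
              recv[Int] ↦ send[Int]
                dual(end) = end
            case ok:
              send[Int] ↦ recv[Int]
                dual(end) = end
            case ack:
              send[Unit] ↦ recv[Unit]
                dual(Z) = Z

send[Int].μZ.recv[Str].send[Unit].recv[Bool].offer{stop: send[Int].end, ok: recv[Int].end, ack: recv[Unit].Z}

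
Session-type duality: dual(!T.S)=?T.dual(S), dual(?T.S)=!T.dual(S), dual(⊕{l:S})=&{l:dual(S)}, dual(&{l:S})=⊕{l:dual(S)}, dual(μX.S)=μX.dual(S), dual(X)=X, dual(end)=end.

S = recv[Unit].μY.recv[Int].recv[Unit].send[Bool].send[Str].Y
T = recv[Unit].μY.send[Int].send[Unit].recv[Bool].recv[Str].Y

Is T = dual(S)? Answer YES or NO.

NO

recv[Unit] ‖ recv[Unit]  ✗ same direction on both sides — not dual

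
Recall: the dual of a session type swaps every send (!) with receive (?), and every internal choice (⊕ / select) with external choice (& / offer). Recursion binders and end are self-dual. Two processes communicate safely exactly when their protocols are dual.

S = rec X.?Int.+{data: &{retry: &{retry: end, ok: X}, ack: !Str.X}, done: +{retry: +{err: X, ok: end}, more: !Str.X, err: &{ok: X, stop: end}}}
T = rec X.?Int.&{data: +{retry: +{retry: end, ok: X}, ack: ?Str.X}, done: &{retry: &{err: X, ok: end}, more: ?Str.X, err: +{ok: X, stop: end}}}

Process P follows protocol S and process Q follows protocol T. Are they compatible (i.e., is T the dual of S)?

rec X | rec X  ✓ (μ self-dual)
  ?Int | ?Int  ✗ same direction on both sides — not dual

NO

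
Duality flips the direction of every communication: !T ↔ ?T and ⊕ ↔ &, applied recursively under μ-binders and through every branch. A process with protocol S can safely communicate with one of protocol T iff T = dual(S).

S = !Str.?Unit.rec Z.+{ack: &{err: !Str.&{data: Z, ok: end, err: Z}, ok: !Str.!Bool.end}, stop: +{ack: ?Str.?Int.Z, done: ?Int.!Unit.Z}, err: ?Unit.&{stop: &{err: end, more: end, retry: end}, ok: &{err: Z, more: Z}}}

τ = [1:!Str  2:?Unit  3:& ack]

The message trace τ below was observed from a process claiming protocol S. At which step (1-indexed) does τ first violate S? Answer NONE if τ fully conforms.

[1] !Str  match  state: ?Unit.rec Z.…
[2] ?Unit  match  state: rec Z.…
[3] got & ack, protocol expects + ack or + stop or + err  ✗

3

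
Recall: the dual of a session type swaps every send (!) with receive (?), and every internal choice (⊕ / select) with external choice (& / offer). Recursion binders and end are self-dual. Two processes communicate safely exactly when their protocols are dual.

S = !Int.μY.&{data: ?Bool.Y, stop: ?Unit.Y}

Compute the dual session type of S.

!Int → ?Int
  μY → μY  (μ self-dual)
    &{data,stop} → ⊕{data,stop}  (external→internal)
      • data:
        ?Bool → !Bool
          dual(Y) = Y
      • stop:
        ?Unit → !Unit
          dual(Y) = Y

?Int.μY.⊕{data: !Bool.Y, stop: !Unit.Y}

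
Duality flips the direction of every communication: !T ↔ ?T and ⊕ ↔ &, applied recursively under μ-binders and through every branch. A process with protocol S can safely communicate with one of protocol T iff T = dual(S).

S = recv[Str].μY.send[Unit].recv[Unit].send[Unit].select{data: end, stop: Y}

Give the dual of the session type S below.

send[Str].μY.recv[Unit].send[Unit].recv[Unit].offer{data: end, stop: Y}

recv[Str] → send[Str]
  μY → μY  (rec unchanged)
    send[Unit] → recv[Unit]
      recv[Unit] → send[Unit]
        send[Unit] → recv[Unit]
          select{data,stop} → offer{data,stop}  (internal→external)
            case data:
              end self-dual
            case stop:
              Y self-dual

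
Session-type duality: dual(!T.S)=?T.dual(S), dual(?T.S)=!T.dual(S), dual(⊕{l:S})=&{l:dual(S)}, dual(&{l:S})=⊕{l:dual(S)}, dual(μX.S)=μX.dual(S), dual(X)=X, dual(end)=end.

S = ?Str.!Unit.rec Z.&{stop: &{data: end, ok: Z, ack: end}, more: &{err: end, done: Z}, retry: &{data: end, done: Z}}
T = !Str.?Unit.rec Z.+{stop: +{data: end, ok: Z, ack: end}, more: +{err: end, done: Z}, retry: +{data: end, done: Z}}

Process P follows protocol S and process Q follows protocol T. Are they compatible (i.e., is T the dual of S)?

YES

?Str ‖ !Str  ✓
  !Unit ‖ ?Unit  ✓
    rec Z ‖ rec Z  ✓ (binder kept)
      &{stop,more,retry} ‖ +{stop,more,retry}  ✓ labels match
        [stop]
          &{data,ok,ack} ‖ +{data,ok,ack}  ✓ labels match
            [data]
              end ‖ end  ✓
            [ok]
              Z ‖ Z  ✓
            [ack]
              end ‖ end  ✓
        [more]
          &{err,done} ‖ +{err,done}  ✓ labels match
            [err]
              end ‖ end  ✓
            [done]
              Z ‖ Z  ✓
        [retry]
          &{data,done} ‖ +{data,done}  ✓ labels match
            [data]
              end ‖ end  ✓
            [done]
              Z ‖ Z  ✓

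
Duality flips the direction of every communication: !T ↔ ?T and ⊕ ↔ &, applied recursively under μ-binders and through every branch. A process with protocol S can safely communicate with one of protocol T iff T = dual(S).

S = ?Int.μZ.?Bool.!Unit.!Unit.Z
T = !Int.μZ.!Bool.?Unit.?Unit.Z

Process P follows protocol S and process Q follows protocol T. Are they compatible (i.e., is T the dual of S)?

YES

?Int ‖ !Int  match
  μZ ‖ μZ  match (rec unchanged)
    ?Bool ‖ !Bool  match
      !Unit ‖ ?Unit  match
        !Unit ‖ ?Unit  match
          Z ‖ Z  match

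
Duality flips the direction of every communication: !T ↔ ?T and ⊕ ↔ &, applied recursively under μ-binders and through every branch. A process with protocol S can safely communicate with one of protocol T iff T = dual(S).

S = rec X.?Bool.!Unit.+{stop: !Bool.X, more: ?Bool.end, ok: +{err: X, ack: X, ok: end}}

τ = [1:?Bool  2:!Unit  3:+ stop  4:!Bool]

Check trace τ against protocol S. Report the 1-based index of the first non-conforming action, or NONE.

step 1: ?Bool  ok  residual = !Unit.+{stop: !Bool.rec X.…, more: ?Bool.end, ok: +{err: rec X.…, ack: rec X.…, ok: end}}
step 2: !Unit  ok  residual = +{stop: !Bool.rec X.…, more: ?Bool.end, ok: +{err: rec X.…, ack: rec X.…, ok: end}}
step 3: + stop  ok  residual = !Bool.rec X.…
step 4: !Bool  ok  residual = rec X.…
τ conforms to S (length 4)

NONE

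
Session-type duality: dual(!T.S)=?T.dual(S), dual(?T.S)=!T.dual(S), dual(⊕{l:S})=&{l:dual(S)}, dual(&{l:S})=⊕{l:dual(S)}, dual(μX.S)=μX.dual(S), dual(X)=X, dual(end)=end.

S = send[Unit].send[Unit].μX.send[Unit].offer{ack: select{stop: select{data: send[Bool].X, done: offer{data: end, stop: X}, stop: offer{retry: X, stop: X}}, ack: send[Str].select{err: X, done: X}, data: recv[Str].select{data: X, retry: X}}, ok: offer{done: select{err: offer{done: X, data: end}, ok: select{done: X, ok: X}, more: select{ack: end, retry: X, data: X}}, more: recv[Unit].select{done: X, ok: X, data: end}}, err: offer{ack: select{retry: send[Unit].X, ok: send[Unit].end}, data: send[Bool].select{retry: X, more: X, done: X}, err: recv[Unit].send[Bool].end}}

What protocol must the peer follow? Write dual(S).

recv[Unit].recv[Unit].μX.recv[Unit].select{ack: offer{stop: offer{data: recv[Bool].X, done: select{data: end, stop: X}, stop: select{retry: X, stop: X}}, ack: recv[Str].offer{err: X, done: X}, data: send[Str].offer{data: X, retry: X}}, ok: select{done: offer{err: select{done: X, data: end}, ok: offer{done: X, ok: X}, more: offer{ack: end, retry: X, data: X}}, more: send[Unit].offer{done: X, ok: X, data: end}}, err: select{ack: offer{retry: recv[Unit].X, ok: recv[Unit].end}, data: recv[Bool].offer{retry: X, more: X, done: X}, err: send[Unit].recv[Bool].end}}

send[Unit] = recv[Unit]
  send[Unit] = recv[Unit]
    μX = μX  (rec unchanged)
      send[Unit] = recv[Unit]
        offer{ack,ok,err} = select{ack,ok,err}  (&→⊕)
          [ack]
            select{stop,ack,data} = offer{stop,ack,data}  (select→offer)
              [stop]
                select{data,done,stop} = offer{data,done,stop}  (select→offer)
                  [data]
                    send[Bool] = recv[Bool]
                      X ↦ X
                  [done]
                    offer{data,stop} = select{data,stop}  (&→⊕)
                      [data]
                        end ↦ end
                      [stop]
                        X ↦ X
                  [stop]
                    offer{retry,stop} = select{retry,stop}  (&→⊕)
                      [retry]
                        X ↦ X
                      [stop]
                        X ↦ X
              [ack]
                send[Str] = recv[Str]
                  select{err,done} = offer{err,done}  (select→offer)
                    [err]
                      X ↦ X
                    [done]
                      X ↦ X
              [data]
                recv[Str] = send[Str]
                  select{data,retry} = offer{data,retry}  (select→offer)
                    [data]
                      X ↦ X
                    [retry]
                      X ↦ X
          [ok]
            offer{done,more} = select{done,more}  (&→⊕)
              [done]
                select{err,ok,more} = offer{err,ok,more}  (select→offer)
                  [err]
                    offer{done,data} = select{done,data}  (&→⊕)
                      [done]
                        X ↦ X
                      [data]
                        end ↦ end
                  [ok]
                    select{done,ok} = offer{done,ok}  (select→offer)
                      [done]
                        X ↦ X
                      [ok]
                        X ↦ X
                  [more]
                    select{ack,retry,data} = offer{ack,retry,data}  (select→offer)
                      [ack]
                        end ↦ end
                      [retry]
                        X ↦ X
                      [data]
                        X ↦ X
              [more]
                recv[Unit] = send[Unit]
                  select{done,ok,data} = offer{done,ok,data}  (select→offer)
                    [done]
                      X ↦ X
                    [ok]
                      X ↦ X
                    [data]
                      end ↦ end
          [err]
            offer{ack,data,err} = select{ack,data,err}  (&→⊕)
              [ack]
                select{retry,ok} = offer{retry,ok}  (select→offer)
                  [retry]
                    send[Unit] = recv[Unit]
                      X ↦ X
                  [ok]
                    send[Unit] = recv[Unit]
                      end ↦ end
              [data]
                send[Bool] = recv[Bool]
                  select{retry,more,done} = offer{retry,more,done}  (select→offer)
                    [retry]
                      X ↦ X
                    [more]
                      X ↦ X
                    [done]
                      X ↦ X
              [err]
                recv[Unit] = send[Unit]
                  send[Bool] = recv[Bool]
                    end ↦ end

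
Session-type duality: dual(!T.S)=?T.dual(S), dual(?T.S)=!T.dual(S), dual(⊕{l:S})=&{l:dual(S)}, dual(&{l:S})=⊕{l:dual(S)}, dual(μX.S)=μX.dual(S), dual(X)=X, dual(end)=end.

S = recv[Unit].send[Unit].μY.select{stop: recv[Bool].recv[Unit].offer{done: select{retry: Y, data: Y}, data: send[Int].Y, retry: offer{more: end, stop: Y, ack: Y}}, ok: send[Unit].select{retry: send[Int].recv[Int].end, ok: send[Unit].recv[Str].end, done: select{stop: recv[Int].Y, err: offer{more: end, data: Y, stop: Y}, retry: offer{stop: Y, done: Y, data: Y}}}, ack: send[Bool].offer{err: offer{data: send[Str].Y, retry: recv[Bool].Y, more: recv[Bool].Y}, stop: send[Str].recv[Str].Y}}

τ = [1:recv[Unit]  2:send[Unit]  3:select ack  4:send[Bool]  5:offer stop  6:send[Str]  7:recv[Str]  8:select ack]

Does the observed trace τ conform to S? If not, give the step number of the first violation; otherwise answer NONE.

[1] recv[Unit]  ok  state: send[Unit].μY.…
[2] send[Unit]  ok  state: μY.…
[3] select ack  ok  state: send[Bool].offer{err: offer{data: send[Str].μY.…, retry: recv[Bool].μY.…, more: recv[Bool].μY.…}, stop: send[Str].recv[Str].μY.…}
[4] send[Bool]  ok  state: offer{err: offer{data: send[Str].μY.…, retry: recv[Bool].μY.…, more: recv[Bool].μY.…}, stop: send[Str].recv[Str].μY.…}
[5] offer stop  ok  state: send[Str].recv[Str].μY.…
[6] send[Str]  ok  state: recv[Str].μY.…
[7] recv[Str]  ok  state: μY.…
[8] select ack  ok  state: send[Bool].offer{err: offer{data: send[Str].μY.…, retry: recv[Bool].μY.…, more: recv[Bool].μY.…}, stop: send[Str].recv[Str].μY.…}
trace exhausted — no violation

NONE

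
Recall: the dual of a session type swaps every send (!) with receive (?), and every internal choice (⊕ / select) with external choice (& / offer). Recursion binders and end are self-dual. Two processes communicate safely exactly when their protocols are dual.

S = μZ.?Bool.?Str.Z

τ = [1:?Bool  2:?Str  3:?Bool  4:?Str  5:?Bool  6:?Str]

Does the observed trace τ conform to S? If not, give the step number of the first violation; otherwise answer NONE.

NONE

step 1: ?Bool  ok  residual = ?Str.μZ.…
step 2: ?Str  ok  residual = μZ.…
step 3: ?Bool  ok  residual = ?Str.μZ.…
step 4: ?Str  ok  residual = μZ.…
step 5: ?Bool  ok  residual = ?Str.μZ.…
step 6: ?Str  ok  residual = μZ.…
trace exhausted — no violation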